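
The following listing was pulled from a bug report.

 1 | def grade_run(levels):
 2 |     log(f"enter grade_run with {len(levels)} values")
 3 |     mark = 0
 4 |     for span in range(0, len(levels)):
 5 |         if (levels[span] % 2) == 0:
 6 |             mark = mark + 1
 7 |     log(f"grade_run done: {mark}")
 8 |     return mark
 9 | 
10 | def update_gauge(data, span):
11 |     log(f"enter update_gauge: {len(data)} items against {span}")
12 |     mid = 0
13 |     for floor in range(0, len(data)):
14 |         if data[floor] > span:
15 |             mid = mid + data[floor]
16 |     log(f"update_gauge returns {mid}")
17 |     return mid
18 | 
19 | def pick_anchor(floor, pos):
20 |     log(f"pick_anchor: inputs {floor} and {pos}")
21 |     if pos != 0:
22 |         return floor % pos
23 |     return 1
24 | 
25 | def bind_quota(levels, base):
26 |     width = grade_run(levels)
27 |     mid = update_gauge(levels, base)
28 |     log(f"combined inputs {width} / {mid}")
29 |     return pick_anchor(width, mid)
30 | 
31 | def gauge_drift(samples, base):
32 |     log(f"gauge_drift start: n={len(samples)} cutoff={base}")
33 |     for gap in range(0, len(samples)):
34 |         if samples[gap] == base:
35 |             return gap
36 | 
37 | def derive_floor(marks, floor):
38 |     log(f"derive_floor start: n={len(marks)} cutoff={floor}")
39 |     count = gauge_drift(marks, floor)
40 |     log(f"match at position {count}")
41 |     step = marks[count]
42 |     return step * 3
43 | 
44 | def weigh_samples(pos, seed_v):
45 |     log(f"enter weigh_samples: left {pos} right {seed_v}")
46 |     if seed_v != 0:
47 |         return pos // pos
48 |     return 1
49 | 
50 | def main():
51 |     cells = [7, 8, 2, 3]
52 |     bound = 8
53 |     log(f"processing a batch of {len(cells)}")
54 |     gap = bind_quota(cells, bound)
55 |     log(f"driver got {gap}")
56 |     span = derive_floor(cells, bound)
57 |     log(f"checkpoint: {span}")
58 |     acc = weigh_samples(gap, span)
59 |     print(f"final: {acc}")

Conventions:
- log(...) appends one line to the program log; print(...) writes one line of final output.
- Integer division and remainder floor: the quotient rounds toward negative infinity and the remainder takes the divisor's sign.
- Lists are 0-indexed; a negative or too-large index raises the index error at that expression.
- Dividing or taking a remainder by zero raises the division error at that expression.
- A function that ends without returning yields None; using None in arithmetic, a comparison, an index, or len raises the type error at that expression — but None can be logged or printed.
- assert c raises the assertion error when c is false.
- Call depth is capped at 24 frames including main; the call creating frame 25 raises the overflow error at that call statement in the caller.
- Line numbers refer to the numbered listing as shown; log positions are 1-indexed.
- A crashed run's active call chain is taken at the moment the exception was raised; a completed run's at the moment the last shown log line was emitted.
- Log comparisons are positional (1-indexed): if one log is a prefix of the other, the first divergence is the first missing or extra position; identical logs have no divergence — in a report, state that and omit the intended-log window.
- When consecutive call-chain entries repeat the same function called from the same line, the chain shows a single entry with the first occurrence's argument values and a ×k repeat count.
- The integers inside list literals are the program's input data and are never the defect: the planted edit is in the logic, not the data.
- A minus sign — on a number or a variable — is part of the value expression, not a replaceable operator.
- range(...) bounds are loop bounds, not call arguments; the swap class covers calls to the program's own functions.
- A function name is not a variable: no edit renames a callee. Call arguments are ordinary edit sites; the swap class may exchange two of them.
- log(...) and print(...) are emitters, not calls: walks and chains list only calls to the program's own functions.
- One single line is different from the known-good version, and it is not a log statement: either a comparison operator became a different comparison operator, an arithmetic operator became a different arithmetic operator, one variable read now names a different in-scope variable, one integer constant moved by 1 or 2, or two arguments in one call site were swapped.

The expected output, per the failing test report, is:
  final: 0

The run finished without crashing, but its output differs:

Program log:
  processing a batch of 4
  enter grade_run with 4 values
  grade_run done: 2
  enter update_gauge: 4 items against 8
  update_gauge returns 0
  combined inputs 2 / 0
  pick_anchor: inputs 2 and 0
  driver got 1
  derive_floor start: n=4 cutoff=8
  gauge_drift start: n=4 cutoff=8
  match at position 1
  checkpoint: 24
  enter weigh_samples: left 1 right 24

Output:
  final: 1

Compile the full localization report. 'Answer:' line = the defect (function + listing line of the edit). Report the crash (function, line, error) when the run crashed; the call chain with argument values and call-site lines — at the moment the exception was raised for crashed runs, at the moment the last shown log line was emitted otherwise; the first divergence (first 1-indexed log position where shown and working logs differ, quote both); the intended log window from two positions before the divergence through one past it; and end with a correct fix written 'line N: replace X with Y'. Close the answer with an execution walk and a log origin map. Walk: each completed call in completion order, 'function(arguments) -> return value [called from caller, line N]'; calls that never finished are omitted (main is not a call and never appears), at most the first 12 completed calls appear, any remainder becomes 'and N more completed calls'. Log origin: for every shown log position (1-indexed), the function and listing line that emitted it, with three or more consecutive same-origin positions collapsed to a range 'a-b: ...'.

Answer: the defect is in weigh_samples at line 47.
Key observation: Log streams are identical — the defect surfaces only in the printed output.
Call chain: main -> weigh_samples(1, 24) (called at line 58).
First divergence: none (the log streams are identical).
Execution walk:
  grade_run([7, 8, 2, 3]) -> 2  [called from bind_quota, line 26]
  update_gauge([7, 8, 2, 3], 8) -> 0  [called from bind_quota, line 27]
  pick_anchor(2, 0) -> 1  [called from bind_quota, line 29]
  bind_quota([7, 8, 2, 3], 8) -> 1  [called from main, line 54]
  gauge_drift([7, 8, 2, 3], 8) -> 1  [called from derive_floor, line 39]
  derive_floor([7, 8, 2, 3], 8) -> 24  [called from main, line 56]
  weigh_samples(1, 24) -> 1  [called from main, line 58]
Origin of each log line:
  1: emitted by main (line 53)
  2: emitted by grade_run (line 2)
  3: emitted by grade_run (line 7)
  4: emitted by update_gauge (line 11)
  5: emitted by update_gauge (line 16)
  6: emitted by bind_quota (line 28)
  7: emitted by pick_anchor (line 20)
  8: emitted by main (line 55)
  9: emitted by derive_floor (line 38)
  10: emitted by gauge_drift (line 32)
  11: emitted by derive_floor (line 40)
  12: emitted by main (line 57)
  13: emitted by weigh_samples (line 45)
A correct fix: line 47: replace `pos // pos` with `pos // seed_v`.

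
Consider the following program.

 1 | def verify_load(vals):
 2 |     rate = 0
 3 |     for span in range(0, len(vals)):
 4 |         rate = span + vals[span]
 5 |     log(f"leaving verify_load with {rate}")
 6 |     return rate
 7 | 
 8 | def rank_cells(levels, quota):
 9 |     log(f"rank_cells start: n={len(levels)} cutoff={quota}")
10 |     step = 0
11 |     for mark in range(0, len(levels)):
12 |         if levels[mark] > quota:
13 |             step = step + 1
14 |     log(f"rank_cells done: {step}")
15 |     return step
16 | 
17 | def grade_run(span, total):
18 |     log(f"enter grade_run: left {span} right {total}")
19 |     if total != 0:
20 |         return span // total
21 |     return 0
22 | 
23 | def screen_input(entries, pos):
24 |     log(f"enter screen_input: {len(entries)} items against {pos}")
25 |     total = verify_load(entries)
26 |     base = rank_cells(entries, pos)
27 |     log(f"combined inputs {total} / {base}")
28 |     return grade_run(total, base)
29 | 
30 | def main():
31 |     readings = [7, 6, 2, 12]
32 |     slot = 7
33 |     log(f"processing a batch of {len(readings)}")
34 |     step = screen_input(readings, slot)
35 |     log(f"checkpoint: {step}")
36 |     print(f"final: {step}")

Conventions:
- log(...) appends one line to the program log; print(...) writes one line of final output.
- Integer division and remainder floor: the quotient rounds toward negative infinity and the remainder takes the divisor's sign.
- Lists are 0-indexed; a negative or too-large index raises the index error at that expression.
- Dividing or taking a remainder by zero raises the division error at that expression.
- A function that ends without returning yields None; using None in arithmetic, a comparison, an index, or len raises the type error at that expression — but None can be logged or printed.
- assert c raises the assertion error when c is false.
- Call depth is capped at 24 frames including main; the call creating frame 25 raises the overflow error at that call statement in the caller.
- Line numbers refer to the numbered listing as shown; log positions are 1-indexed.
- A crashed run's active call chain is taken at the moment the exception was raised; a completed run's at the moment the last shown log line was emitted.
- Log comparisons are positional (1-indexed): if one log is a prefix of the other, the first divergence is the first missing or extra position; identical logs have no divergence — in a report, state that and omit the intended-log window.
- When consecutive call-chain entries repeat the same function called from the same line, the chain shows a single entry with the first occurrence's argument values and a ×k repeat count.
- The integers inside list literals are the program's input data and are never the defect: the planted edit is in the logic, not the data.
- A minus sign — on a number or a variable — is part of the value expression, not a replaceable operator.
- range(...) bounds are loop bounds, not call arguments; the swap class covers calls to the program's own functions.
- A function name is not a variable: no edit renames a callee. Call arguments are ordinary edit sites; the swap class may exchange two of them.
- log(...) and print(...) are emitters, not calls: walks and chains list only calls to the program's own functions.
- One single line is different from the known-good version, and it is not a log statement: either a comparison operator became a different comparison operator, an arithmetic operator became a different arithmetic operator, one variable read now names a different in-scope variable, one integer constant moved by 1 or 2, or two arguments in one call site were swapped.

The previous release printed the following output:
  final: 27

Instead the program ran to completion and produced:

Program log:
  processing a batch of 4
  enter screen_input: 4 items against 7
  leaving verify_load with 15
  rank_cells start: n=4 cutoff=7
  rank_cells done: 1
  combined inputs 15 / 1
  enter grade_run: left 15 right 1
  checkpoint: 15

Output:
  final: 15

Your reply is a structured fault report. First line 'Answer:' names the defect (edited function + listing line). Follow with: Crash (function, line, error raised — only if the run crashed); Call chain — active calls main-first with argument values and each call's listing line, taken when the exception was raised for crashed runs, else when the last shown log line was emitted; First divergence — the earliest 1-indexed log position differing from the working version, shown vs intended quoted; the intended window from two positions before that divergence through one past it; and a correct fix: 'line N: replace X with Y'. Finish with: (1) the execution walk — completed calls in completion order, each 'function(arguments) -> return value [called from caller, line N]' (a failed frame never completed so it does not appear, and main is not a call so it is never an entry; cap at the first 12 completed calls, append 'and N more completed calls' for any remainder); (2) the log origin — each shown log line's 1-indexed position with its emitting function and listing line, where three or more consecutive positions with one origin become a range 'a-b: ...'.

Answer: the defect is in verify_load at line 4.
Key observation: At log position 3 the runs split — shown 'leaving verify_load with 15', but the working version logs 'leaving verify_load with 27'.
Call chain: main.
First divergence: position 3 — shown 'leaving verify_load with 15', intended 'leaving verify_load with 27'.
Intended log window:
  1: processing a batch of 4
  2: enter screen_input: 4 items against 7
  3: leaving verify_load with 27
  4: rank_cells start: n=4 cutoff=7
Execution walk:
  verify_load([7, 6, 2, 12]) -> 15  [called from screen_input, line 25]
  rank_cells([7, 6, 2, 12], 7) -> 1  [called from screen_input, line 26]
  grade_run(15, 1) -> 15  [called from screen_input, line 28]
  screen_input([7, 6, 2, 12], 7) -> 15  [called from main, line 34]
Log origins:
  1: logged in main at line 33
  2: logged in screen_input at line 24
  3: logged in verify_load at line 5
  4: logged in rank_cells at line 9
  5: logged in rank_cells at line 14
  6: logged in screen_input at line 27
  7: logged in grade_run at line 18
  8: logged in main at line 35
A correct fix: line 4: replace `span + vals[span]` with `rate + vals[span]`.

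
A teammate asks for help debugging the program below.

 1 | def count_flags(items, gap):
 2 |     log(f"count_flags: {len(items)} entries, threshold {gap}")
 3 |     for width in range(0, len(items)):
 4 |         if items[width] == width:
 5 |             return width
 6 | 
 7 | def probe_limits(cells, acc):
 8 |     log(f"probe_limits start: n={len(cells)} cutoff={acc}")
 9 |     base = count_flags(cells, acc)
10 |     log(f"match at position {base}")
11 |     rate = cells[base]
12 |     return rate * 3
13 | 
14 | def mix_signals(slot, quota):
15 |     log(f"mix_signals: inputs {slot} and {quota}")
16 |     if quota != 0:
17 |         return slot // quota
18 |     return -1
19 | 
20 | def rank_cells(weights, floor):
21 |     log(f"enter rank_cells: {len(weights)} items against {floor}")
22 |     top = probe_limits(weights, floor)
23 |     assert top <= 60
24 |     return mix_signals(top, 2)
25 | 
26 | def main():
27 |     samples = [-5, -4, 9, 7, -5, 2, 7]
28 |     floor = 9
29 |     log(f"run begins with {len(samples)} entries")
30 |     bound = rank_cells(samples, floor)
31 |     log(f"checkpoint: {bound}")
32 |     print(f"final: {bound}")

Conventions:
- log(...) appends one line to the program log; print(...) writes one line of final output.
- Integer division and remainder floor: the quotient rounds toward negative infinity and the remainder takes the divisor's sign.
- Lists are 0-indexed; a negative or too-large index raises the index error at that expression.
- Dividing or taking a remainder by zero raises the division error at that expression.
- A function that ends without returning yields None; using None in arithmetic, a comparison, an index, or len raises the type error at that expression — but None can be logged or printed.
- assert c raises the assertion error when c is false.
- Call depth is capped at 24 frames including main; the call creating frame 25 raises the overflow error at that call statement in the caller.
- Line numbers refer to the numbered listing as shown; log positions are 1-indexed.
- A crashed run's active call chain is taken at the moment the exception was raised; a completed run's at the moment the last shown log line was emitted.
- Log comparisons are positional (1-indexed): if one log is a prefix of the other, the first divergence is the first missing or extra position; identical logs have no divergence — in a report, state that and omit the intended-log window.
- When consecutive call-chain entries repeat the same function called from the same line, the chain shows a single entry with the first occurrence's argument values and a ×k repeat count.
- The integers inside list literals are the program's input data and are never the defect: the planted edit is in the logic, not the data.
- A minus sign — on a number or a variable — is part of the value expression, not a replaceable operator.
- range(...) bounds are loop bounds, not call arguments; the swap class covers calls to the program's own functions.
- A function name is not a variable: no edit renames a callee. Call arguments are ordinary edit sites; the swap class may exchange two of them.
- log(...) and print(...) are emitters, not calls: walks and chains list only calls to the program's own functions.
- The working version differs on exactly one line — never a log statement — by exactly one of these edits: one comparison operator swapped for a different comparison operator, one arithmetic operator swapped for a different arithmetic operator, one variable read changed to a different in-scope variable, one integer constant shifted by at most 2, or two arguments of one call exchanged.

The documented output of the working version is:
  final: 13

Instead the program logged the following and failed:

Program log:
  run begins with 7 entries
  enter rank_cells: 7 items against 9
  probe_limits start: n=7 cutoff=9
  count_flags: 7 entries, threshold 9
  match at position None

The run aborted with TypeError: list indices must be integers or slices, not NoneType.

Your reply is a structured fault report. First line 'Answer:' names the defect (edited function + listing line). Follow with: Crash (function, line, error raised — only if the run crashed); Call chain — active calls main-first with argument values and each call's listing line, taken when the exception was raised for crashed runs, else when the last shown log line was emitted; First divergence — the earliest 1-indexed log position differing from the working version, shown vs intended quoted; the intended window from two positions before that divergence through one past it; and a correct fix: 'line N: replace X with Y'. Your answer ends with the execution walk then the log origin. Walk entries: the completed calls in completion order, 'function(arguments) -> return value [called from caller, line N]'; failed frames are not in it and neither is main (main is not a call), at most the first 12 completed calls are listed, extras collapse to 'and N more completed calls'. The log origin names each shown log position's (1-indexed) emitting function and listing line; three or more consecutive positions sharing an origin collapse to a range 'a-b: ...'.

Answer: the defect is in count_flags at line 4.
Core observation: The log first diverges at position 5: the faulty run prints 'match at position None' where the working version prints 'match at position 2'.
Crash: probe_limits, line 11, TypeError.
Call chain: main -> rank_cells([-5, -4, 9, 7, -5, 2, 7], 9) (called at line 30) -> probe_limits([-5, -4, 9, 7, -5, 2, 7], 9) (called at line 22).
First divergence: position 5 — the shown line 'match at position None' should read 'match at position 2'.
Intended log window:
  3: probe_limits start: n=7 cutoff=9
  4: count_flags: 7 entries, threshold 9
  5: match at position 2
  6: mix_signals: inputs 27 and 2
Execution walk:
  count_flags([-5, -4, 9, 7, -5, 2, 7], 9) -> None  [called from probe_limits, line 9]
Log line origins:
  1 — main, line 29
  2 — rank_cells, line 21
  3 — probe_limits, line 8
  4 — count_flags, line 2
  5 — probe_limits, line 10
A correct fix: line 4: replace `items[width] == width` with `items[width] == gap`.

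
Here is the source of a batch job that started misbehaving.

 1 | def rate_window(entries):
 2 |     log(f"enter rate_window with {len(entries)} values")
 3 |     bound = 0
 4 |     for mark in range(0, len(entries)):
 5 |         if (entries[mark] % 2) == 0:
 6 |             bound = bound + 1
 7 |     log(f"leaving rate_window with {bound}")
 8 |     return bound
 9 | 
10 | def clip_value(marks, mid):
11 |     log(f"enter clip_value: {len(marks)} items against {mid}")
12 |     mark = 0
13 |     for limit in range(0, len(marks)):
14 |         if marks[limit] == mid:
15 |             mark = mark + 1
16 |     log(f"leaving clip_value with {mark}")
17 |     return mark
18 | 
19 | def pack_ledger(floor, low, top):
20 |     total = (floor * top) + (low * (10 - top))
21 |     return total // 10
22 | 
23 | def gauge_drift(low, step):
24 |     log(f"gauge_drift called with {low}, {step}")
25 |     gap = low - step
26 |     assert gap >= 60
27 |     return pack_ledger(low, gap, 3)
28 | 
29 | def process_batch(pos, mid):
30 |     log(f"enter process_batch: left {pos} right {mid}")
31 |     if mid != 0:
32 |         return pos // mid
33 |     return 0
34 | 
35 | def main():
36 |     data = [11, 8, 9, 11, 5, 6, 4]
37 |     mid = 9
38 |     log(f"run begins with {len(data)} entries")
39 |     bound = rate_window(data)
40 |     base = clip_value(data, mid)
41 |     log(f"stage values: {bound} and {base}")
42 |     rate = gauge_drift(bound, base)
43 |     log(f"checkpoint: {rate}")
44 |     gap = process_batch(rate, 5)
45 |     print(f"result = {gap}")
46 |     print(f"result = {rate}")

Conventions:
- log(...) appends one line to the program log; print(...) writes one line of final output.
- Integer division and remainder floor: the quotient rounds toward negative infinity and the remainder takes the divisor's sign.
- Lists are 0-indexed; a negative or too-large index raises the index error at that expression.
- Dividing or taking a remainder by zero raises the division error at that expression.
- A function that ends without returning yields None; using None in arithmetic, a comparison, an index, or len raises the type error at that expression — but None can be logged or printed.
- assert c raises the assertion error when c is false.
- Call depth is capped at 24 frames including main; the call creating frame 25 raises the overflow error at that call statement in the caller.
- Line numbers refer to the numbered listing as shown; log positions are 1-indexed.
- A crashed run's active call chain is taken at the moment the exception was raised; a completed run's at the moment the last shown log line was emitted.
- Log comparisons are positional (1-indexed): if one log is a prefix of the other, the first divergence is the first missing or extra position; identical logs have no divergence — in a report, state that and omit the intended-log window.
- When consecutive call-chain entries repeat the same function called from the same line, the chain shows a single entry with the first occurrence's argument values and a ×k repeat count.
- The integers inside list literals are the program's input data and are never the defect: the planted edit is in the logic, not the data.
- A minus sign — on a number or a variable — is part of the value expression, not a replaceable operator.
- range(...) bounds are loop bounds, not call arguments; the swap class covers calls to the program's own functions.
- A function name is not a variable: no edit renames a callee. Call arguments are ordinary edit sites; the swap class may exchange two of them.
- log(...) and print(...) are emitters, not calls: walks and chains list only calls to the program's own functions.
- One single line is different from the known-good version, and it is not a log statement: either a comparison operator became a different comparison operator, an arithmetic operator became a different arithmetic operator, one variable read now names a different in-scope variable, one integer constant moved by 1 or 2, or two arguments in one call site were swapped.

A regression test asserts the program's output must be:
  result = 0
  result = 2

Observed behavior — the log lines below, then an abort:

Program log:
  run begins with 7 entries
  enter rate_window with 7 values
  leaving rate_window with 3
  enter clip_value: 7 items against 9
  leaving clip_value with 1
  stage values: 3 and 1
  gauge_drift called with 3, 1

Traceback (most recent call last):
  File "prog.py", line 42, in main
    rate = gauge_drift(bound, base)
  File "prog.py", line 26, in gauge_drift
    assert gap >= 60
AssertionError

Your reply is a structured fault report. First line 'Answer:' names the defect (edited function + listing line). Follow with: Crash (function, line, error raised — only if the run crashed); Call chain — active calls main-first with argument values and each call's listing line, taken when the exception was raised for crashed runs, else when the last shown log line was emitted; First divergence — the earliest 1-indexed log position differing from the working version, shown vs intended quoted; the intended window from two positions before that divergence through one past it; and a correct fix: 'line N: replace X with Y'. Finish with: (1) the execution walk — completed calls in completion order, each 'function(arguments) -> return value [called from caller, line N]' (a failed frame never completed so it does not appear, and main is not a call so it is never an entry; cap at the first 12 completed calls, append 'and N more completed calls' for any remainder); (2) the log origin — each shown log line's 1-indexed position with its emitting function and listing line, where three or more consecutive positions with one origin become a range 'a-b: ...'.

Answer: the defect is in gauge_drift at line 26.
Key fact: The shown log is a 7-line prefix of the intended one, whose next entry is 'checkpoint: 2'.
Crash: gauge_drift, line 26, AssertionError.
Call chain: main -> gauge_drift(3, 1) (called at line 42).
First divergence: position 8 — the faulty run's log ends after 7 lines; the working version continues with 'checkpoint: 2'.
Intended log window:
  6: stage values: 3 and 1
  7: gauge_drift called with 3, 1
  8: checkpoint: 2
  9: enter process_batch: left 2 right 5
Execution walk:
  rate_window([11, 8, 9, 11, 5, 6, 4]) -> 3  [called from main, line 39]
  clip_value([11, 8, 9, 11, 5, 6, 4], 9) -> 1  [called from main, line 40]
Log origins:
  1: emitted by main (line 38)
  2: emitted by rate_window (line 2)
  3: emitted by rate_window (line 7)
  4: emitted by clip_value (line 11)
  5: emitted by clip_value (line 16)
  6: emitted by main (line 41)
  7: emitted by gauge_drift (line 24)
A correct fix: line 26: replace `>=` with `<=`.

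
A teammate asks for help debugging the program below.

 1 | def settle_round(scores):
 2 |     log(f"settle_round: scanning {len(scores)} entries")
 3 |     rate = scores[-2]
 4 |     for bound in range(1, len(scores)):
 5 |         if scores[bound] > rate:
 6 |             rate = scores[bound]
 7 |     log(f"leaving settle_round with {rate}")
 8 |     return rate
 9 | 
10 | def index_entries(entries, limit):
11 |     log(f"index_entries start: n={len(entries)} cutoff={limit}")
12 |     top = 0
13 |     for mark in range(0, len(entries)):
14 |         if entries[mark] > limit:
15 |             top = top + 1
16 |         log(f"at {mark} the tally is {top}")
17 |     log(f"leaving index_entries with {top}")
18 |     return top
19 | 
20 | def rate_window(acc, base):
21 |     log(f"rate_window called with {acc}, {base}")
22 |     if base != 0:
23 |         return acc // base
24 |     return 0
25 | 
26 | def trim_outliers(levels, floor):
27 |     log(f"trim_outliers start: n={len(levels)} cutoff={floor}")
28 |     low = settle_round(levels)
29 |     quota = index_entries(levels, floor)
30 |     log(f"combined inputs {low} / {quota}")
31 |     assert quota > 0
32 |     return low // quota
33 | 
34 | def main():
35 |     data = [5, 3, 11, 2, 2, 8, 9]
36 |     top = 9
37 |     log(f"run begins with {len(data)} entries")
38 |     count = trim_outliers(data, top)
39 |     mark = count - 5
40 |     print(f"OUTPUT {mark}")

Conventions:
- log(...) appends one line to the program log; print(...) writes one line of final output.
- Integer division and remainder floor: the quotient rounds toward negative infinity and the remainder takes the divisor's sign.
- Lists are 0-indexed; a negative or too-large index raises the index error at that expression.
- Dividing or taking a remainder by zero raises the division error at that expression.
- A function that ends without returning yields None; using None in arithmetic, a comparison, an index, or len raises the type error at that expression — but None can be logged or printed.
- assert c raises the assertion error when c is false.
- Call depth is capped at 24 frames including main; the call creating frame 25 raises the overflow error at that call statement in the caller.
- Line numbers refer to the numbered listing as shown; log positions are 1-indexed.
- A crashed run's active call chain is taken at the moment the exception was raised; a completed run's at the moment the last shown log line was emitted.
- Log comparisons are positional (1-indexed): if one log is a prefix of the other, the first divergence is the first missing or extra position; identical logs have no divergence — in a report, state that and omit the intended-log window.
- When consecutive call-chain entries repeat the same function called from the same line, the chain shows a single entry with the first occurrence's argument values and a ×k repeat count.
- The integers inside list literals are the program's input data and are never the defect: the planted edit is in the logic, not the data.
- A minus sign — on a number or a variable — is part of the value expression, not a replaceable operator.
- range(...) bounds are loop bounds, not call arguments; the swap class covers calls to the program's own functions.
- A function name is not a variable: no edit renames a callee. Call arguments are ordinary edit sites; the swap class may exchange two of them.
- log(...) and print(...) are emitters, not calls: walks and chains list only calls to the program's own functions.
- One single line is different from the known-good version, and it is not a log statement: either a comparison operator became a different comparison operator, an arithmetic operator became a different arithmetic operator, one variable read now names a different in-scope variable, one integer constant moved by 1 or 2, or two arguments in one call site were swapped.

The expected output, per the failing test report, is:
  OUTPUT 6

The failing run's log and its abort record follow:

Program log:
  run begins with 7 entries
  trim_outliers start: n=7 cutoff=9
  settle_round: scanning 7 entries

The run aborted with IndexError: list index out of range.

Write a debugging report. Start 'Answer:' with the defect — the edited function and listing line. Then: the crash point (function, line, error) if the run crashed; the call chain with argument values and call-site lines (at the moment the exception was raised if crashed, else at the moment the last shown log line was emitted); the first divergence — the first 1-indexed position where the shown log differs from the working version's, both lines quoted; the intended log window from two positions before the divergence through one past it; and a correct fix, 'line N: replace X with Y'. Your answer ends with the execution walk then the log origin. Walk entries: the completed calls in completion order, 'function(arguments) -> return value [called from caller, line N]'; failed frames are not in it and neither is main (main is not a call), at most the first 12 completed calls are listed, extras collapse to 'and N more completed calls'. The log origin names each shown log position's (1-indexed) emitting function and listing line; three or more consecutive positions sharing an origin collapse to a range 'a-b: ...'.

Answer: the defect is in settle_round at line 3.
Core observation: A complete run would log 'leaving settle_round with 11' next, but this one stopped at 3 lines.
Crash: settle_round, line 3, IndexError.
Call chain: main -> trim_outliers([5, 3, 11, 2, 2, 8, 9], 9) (called at line 38) -> settle_round([5, 3, 11, 2, 2, 8, 9]) (called at line 28).
First divergence: position 4 (shown log ended at 3 lines; the working version continues: 'leaving settle_round with 11').
Intended log window:
  2: trim_outliers start: n=7 cutoff=9
  3: settle_round: scanning 7 entries
  4: leaving settle_round with 11
  5: index_entries start: n=7 cutoff=9
Execution walk:
  (no call completed)
Log origin:
  1 — main, line 37
  2 — trim_outliers, line 27
  3 — settle_round, line 2
A correct fix: line 3: replace `-2` with `0`.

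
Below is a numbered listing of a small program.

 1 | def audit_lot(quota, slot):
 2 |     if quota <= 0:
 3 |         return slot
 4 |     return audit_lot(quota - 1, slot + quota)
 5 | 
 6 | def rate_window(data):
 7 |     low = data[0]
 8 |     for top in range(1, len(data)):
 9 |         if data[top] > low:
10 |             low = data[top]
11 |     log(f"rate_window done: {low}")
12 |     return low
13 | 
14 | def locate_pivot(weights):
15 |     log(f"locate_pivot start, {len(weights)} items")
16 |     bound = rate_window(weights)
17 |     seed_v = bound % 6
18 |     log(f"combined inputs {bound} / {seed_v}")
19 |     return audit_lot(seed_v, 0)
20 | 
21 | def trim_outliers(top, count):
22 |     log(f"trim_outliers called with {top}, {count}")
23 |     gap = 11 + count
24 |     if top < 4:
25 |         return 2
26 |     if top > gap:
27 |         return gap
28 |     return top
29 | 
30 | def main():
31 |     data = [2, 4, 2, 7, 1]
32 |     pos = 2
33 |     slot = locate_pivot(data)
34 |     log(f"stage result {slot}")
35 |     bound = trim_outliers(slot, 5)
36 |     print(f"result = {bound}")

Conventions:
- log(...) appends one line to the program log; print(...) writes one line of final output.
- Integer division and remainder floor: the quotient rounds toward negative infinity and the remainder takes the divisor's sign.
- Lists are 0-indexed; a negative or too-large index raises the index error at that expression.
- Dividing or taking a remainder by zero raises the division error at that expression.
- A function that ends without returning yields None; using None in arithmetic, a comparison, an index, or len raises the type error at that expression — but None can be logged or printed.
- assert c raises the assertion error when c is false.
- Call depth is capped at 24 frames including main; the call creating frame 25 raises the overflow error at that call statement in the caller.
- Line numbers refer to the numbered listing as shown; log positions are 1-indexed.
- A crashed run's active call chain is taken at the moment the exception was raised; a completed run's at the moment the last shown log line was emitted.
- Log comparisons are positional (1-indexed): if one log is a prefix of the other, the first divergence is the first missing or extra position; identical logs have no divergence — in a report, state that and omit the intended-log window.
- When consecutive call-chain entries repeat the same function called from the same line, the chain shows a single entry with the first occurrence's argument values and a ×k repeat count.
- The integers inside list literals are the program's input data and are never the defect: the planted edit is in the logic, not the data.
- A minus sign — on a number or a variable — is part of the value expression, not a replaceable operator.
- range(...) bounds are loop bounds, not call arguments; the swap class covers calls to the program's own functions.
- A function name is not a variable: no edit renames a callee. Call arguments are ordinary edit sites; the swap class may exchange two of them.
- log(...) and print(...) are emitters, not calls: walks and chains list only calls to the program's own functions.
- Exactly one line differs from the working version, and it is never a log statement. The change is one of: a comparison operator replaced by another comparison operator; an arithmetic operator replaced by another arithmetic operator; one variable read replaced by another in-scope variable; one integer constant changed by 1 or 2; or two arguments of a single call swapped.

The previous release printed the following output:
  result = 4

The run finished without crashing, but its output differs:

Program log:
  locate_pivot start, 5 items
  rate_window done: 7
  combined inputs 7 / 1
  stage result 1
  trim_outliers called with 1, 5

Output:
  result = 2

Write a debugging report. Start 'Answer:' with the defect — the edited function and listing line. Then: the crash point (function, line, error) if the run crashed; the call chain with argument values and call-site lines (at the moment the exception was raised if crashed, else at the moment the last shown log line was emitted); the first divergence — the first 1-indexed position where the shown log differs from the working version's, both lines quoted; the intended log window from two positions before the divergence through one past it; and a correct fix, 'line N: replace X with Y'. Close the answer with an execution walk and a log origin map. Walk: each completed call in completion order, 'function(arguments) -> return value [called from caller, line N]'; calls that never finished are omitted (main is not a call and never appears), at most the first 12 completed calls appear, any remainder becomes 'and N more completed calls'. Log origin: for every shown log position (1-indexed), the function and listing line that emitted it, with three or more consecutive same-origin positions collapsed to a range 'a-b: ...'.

Answer: the defect is in trim_outliers at line 25.
Key fact: Every logged value matches the working version; the printed result is what differs.
Call chain: main -> trim_outliers(1, 5) (called at line 35).
First divergence: there is none — every log position agrees.
Execution walk:
  rate_window([2, 4, 2, 7, 1]) -> 7  [called from locate_pivot, line 16]
  audit_lot(0, 1) -> 1  [called from audit_lot, line 4]
  audit_lot(1, 0) -> 1  [called from locate_pivot, line 19]
  locate_pivot([2, 4, 2, 7, 1]) -> 1  [called from main, line 33]
  trim_outliers(1, 5) -> 2  [called from main, line 35]
Log origins:
  1 — locate_pivot, line 15
  2 — rate_window, line 11
  3 — locate_pivot, line 18
  4 — main, line 34
  5 — trim_outliers, line 22
A correct fix: line 25: replace `2` with `4`.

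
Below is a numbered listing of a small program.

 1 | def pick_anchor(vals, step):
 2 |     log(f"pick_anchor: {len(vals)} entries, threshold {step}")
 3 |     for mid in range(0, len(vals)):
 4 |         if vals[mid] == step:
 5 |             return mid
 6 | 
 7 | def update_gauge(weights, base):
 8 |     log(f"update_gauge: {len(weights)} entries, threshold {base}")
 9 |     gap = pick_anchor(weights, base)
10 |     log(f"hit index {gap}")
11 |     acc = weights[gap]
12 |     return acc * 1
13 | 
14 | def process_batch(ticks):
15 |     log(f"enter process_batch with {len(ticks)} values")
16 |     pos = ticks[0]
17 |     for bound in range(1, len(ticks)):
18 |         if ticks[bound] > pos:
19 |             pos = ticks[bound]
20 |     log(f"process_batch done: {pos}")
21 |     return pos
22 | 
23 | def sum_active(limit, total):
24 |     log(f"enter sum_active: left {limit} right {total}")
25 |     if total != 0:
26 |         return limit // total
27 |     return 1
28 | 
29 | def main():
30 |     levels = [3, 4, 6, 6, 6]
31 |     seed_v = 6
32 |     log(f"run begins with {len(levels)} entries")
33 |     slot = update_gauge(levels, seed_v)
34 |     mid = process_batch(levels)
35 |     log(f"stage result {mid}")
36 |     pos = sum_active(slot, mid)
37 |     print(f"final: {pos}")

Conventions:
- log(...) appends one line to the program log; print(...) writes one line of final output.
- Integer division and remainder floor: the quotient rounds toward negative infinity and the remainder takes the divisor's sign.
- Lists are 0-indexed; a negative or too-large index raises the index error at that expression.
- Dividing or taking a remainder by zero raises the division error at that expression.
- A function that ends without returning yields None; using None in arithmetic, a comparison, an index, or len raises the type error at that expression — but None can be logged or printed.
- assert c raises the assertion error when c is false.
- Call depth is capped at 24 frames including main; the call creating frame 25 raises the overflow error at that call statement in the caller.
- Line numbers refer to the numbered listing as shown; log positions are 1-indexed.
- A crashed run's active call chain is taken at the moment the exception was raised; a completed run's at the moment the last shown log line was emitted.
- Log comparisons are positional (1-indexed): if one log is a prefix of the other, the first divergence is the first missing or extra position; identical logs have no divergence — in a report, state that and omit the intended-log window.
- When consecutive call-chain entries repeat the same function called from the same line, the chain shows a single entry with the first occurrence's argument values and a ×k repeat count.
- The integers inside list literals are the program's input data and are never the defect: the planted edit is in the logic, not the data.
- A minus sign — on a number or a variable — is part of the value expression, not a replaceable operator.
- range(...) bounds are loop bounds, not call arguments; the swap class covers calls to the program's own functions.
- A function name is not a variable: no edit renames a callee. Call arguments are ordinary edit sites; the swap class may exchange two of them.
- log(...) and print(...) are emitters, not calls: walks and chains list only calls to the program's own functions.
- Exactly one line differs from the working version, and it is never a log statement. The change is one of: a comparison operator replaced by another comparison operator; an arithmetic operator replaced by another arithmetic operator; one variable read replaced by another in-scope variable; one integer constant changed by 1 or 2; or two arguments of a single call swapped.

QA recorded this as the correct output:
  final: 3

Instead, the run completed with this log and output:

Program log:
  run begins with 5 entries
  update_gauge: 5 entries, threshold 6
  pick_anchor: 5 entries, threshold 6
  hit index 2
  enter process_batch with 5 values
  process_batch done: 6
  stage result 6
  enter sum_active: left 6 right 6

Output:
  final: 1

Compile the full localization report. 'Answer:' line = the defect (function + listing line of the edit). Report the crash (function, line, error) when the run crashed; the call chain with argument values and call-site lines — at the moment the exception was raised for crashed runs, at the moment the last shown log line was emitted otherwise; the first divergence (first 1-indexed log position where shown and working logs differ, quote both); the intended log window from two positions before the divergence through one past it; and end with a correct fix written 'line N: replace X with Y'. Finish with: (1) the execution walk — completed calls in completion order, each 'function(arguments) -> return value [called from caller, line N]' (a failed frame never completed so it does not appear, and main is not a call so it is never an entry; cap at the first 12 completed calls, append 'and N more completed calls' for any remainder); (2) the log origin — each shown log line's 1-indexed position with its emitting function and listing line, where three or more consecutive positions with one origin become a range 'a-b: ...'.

Answer: the defect is in update_gauge at line 12.
Core observation: The earliest visible damage is log position 8 — 'enter sum_active: left 6 right 6' rather than the intended 'enter sum_active: left 18 right 6'.
Call chain: main -> sum_active(6, 6) (called at line 36).
First divergence: position 8; shown 'enter sum_active: left 6 right 6' vs intended 'enter sum_active: left 18 right 6'.
Intended log window:
  6: process_batch done: 6
  7: stage result 6
  8: enter sum_active: left 18 right 6
Execution walk:
  pick_anchor([3, 4, 6, 6, 6], 6) -> 2  [called from update_gauge, line 9]
  update_gauge([3, 4, 6, 6, 6], 6) -> 6  [called from main, line 33]
  process_batch([3, 4, 6, 6, 6]) -> 6  [called from main, line 34]
  sum_active(6, 6) -> 1  [called from main, line 36]
Log origins:
  1 — main, line 32
  2 — update_gauge, line 8
  3 — pick_anchor, line 2
  4 — update_gauge, line 10
  5 — process_batch, line 15
  6 — process_batch, line 20
  7 — main, line 35
  8 — sum_active, line 24
A correct fix: line 12: replace `1` with `3`.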